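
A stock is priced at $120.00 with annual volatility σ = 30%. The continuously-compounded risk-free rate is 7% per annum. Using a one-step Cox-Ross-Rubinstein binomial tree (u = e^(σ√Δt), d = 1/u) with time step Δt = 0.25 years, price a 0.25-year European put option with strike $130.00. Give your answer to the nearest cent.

$12.57

CRR parameters: u = e^(σ√Δt) = e^(0.3·√0.25) = 1.1618, d = 1/u = 0.8607
Per-period rate: rΔt = 0.07·0.25 = 0.0175, so R = e^0.0175 = 1.0177
Risk-neutral probability p = (e^0.0175 − 0.8607)/(1.1618 − 0.8607) = 0.1569/0.3011 = 0.5212
Terminal stock prices: S_u = 139.4, S_d = 103.3
Terminal payoffs (K − S): max(-9.42, 0) = 0, max(26.72, 0) = 26.72
Node 0 (S = 120): V_0 = e^(−0.0175)·[0.5212·0.0000 + 0.4788·26.7150] = 12.5693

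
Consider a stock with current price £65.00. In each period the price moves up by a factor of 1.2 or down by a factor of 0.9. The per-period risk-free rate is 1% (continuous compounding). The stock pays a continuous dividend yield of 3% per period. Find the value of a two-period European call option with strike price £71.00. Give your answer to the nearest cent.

£1.58

Per-period risk-free factor R = e^0.01 = 1.0101; dividend-adjusted growth = e^(0.01−0.03) = 0.9802.
Risk-neutral probability p = (0.9802 − 0.9)/(1.2 − 0.9) = 0.0802/0.3000 = 0.2673
Terminal stock prices: S_uu = 93.6, S_ud = 70.2, S_dd = 52.65
Terminal payoffs (S − K): max(22.6, 0) = 22.6, max(-0.8, 0) = 0, max(-18.35, 0) = 0
Node u (S = 78): V_u = e^(−0.01)·[0.2673·22.6000 + 0.7327·0.0000] = 5.9815
Node d (S = 58.5): V_d = e^(−0.01)·[0.2673·0.0000 + 0.7327·0.0000] = 0.0000
Node 0 (S = 65): V_0 = e^(−0.01)·[0.2673·5.9815 + 0.7327·0.0000] = 1.5831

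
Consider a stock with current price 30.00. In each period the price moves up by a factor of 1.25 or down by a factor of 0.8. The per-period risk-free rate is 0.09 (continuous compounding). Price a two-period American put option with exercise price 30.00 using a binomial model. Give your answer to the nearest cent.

1.90

Risk-neutral probability p = (e^0.09 − 0.8)/(1.25 − 0.8) = 0.2942/0.4500 = 0.6537
Terminal stock prices: S_uu = 46.88, S_ud = 30, S_dd = 19.2
Terminal payoffs (K − S): max(-16.88, 0) = 0, max(0, 0) = 0, max(10.8, 0) = 10.8
Node u (S = 37.5): continuation = e^(−0.09)·[0.6537·0.0000 + 0.3463·0.0000] = 0.0000; exercise value = 0.0000 ≤ continuation, so V_u = 0.0000
Node d (S = 24): continuation = e^(−0.09)·[0.6537·0.0000 + 0.3463·10.8000] = 3.4179; exercise value = 6.0000 > continuation, so V_d = 6.0000 (exercise)
Node 0 (S = 30): continuation = e^(−0.09)·[0.6537·0.0000 + 0.3463·6.0000] = 1.8989; exercise value = 0.0000 ≤ continuation, so V_0 = 1.8989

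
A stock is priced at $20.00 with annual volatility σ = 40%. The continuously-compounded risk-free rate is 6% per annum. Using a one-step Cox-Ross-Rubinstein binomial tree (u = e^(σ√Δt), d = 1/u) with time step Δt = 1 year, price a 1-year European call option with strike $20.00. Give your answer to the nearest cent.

CRR parameters: u = e^(σ√Δt) = e^(0.4·√1) = 1.4918, d = 1/u = 0.6703
Per-period rate: rΔt = 0.06·1 = 0.06, so R = e^0.06 = 1.0618
Risk-neutral probability p = (e^0.06 − 0.6703)/(1.4918 − 0.6703) = 0.3915/0.8215 = 0.4766
Terminal stock prices: S_u = 29.84, S_d = 13.41
Terminal payoffs (S − K): max(9.836, 0) = 9.836, max(-6.594, 0) = 0
Node 0 (S = 20): V_0 = e^(−0.06)·[0.4766·9.8365 + 0.5234·0.0000] = 4.4149

$4.41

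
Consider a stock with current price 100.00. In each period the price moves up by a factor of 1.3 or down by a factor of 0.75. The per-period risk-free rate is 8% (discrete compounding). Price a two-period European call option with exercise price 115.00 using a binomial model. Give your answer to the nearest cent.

Risk-neutral probability p = (1 + 0.08 − 0.75)/(1.3 − 0.75) = 0.3300/0.5500 = 0.6000
Terminal stock prices: S_uu = 169, S_ud = 97.5, S_dd = 56.25
Terminal payoffs (S − K): max(54, 0) = 54, max(-17.5, 0) = 0, max(-58.75, 0) = 0
Node u (S = 130): V_u = 1/1.08·[0.6000·54.0000 + 0.4000·0.0000] = 30.0000
Node d (S = 75): V_d = 1/1.08·[0.6000·0.0000 + 0.4000·0.0000] = 0.0000
Node 0 (S = 100): V_0 = 1/1.08·[0.6000·30.0000 + 0.4000·0.0000] = 16.6667

16.67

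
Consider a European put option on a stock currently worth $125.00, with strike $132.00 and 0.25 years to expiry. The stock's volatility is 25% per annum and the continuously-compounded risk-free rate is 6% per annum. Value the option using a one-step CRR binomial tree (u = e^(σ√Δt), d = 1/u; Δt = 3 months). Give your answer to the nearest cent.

$10.06

CRR parameters: u = e^(σ√Δt) = e^(0.25·√0.25) = 1.1331, d = 1/u = 0.8825
Per-period rate: rΔt = 0.06·0.25 = 0.015, so R = e^0.015 = 1.0151
Risk-neutral probability p = (e^0.015 − 0.8825)/(1.1331 − 0.8825) = 0.1326/0.2507 = 0.5291
Terminal stock prices: S_u = 141.6, S_d = 110.3
Terminal payoffs (K − S): max(-9.644, 0) = 0, max(21.69, 0) = 21.69
Node 0 (S = 125): V_0 = e^(−0.015)·[0.5291·0.0000 + 0.4709·21.6879] = 10.0611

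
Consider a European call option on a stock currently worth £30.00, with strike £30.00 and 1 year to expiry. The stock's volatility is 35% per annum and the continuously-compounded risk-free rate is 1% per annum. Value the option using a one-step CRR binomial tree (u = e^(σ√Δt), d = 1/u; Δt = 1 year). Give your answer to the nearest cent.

£5.32

CRR parameters: u = e^(σ√Δt) = e^(0.35·√1) = 1.4191, d = 1/u = 0.7047
Per-period rate: rΔt = 0.01·1 = 0.01, so R = e^0.01 = 1.0101
Risk-neutral probability p = (e^0.01 − 0.7047)/(1.4191 − 0.7047) = 0.3054/0.7144 = 0.4275
Terminal stock prices: S_u = 42.57, S_d = 21.14
Terminal payoffs (S − K): max(12.57, 0) = 12.57, max(-8.859, 0) = 0
Node 0 (S = 30): V_0 = e^(−0.01)·[0.4275·12.5720 + 0.5725·0.0000] = 5.3205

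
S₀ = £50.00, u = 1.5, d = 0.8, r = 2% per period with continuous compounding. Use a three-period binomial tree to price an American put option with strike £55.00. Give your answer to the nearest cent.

Risk-neutral probability p = (e^0.02 − 0.8)/(1.5 − 0.8) = 0.2202/0.7000 = 0.3146
Terminal stock prices: S_uuu = 168.8, S_uud = 90, S_udd = 48, S_ddd = 25.6
Terminal payoffs (K − S): max(-113.8, 0) = 0, max(-35, 0) = 0, max(7, 0) = 7, max(29.4, 0) = 29.4
Node uu (S = 112.5): continuation = e^(−0.02)·[0.3146·0.0000 + 0.6854·0.0000] = 0.0000; exercise value = 0.0000 ≤ continuation, so V_uu = 0.0000
Node ud (S = 60): continuation = e^(−0.02)·[0.3146·0.0000 + 0.6854·7.0000] = 4.7030; exercise value = 0.0000 ≤ continuation, so V_ud = 4.7030
Node dd (S = 32): continuation = e^(−0.02)·[0.3146·7.0000 + 0.6854·29.4000] = 21.9109; exercise value = 23.0000 > continuation, so V_dd = 23.0000 (exercise)
Node u (S = 75): continuation = e^(−0.02)·[0.3146·0.0000 + 0.6854·4.7030] = 3.1597; exercise value = 0.0000 ≤ continuation, so V_u = 3.1597
Node d (S = 40): continuation = e^(−0.02)·[0.3146·4.7030 + 0.6854·23.0000] = 16.9028; exercise value = 15.0000 ≤ continuation, so V_d = 16.9028
Node 0 (S = 50): continuation = e^(−0.02)·[0.3146·3.1597 + 0.6854·16.9028] = 12.3305; exercise value = 5.0000 ≤ continuation, so V_0 = 12.3305

£12.33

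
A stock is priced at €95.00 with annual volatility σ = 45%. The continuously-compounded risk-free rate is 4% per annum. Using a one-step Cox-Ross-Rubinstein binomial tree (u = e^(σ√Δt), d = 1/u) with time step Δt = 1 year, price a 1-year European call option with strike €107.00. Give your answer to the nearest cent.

CRR parameters: u = e^(σ√Δt) = e^(0.45·√1) = 1.5683, d = 1/u = 0.6376
Per-period rate: rΔt = 0.04·1 = 0.04, so R = e^0.04 = 1.0408
Risk-neutral probability p = (e^0.04 − 0.6376)/(1.5683 − 0.6376) = 0.4032/0.9307 = 0.4332
Terminal stock prices: S_u = 149, S_d = 60.57
Terminal payoffs (S − K): max(41.99, 0) = 41.99, max(-46.43, 0) = 0
Node 0 (S = 95): V_0 = e^(−0.04)·[0.4332·41.9897 + 0.5668·0.0000] = 17.4771

€17.48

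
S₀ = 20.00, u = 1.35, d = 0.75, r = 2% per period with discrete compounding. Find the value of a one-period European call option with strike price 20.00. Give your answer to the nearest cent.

3.09

Risk-neutral probability p = (1 + 0.02 − 0.75)/(1.35 − 0.75) = 0.2700/0.6000 = 0.4500
Terminal stock prices: S_u = 27, S_d = 15
Terminal payoffs (S − K): max(7, 0) = 7, max(-5, 0) = 0
Node 0 (S = 20): V_0 = 1/1.02·[0.4500·7.0000 + 0.5500·0.0000] = 3.0882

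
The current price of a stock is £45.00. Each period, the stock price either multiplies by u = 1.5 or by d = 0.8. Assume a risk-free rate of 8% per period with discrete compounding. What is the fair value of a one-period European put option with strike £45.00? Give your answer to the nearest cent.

Risk-neutral probability p = (1 + 0.08 − 0.8)/(1.5 − 0.8) = 0.2800/0.7000 = 0.4000
Terminal stock prices: S_u = 67.5, S_d = 36
Terminal payoffs (K − S): max(-22.5, 0) = 0, max(9, 0) = 9
Node 0 (S = 45): V_0 = 1/1.08·[0.4000·0.0000 + 0.6000·9.0000] = 5.0000

£5.00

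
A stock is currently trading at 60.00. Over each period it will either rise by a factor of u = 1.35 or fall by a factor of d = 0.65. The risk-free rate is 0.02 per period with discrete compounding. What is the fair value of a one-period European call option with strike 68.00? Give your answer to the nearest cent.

6.74

Risk-neutral probability p = (1 + 0.02 − 0.65)/(1.35 − 0.65) = 0.3700/0.7000 = 0.5286
Terminal stock prices: S_u = 81, S_d = 39
Terminal payoffs (S − K): max(13, 0) = 13, max(-29, 0) = 0
Node 0 (S = 60): V_0 = 1/1.02·[0.5286·13.0000 + 0.4714·0.0000] = 6.7367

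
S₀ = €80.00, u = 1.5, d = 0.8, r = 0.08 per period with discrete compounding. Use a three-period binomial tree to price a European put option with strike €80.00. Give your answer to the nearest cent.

Risk-neutral probability p = (1 + 0.08 − 0.8)/(1.5 − 0.8) = 0.2800/0.7000 = 0.4000
Terminal stock prices: S_uuu = 270, S_uud = 144, S_udd = 76.8, S_ddd = 40.96
Terminal payoffs (K − S): max(-190, 0) = 0, max(-64, 0) = 0, max(3.2, 0) = 3.2, max(39.04, 0) = 39.04
Node uu (S = 180): V_uu = 1/1.08·[0.4000·0.0000 + 0.6000·0.0000] = 0.0000
Node ud (S = 96): V_ud = 1/1.08·[0.4000·0.0000 + 0.6000·3.2000] = 1.7778
Node dd (S = 51.2): V_dd = 1/1.08·[0.4000·3.2000 + 0.6000·39.0400] = 22.8741
Node u (S = 120): V_u = 1/1.08·[0.4000·0.0000 + 0.6000·1.7778] = 0.9877
Node d (S = 64): V_d = 1/1.08·[0.4000·1.7778 + 0.6000·22.8741] = 13.3663
Node 0 (S = 80): V_0 = 1/1.08·[0.4000·0.9877 + 0.6000·13.3663] = 7.7915

€7.79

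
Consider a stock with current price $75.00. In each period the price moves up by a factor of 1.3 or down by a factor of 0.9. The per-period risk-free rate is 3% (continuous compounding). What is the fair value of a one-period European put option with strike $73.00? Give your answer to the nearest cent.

$3.60

Risk-neutral probability p = (e^0.03 − 0.9)/(1.3 − 0.9) = 0.1305/0.4000 = 0.3261
Terminal stock prices: S_u = 97.5, S_d = 67.5
Terminal payoffs (K − S): max(-24.5, 0) = 0, max(5.5, 0) = 5.5
Node 0 (S = 75): V_0 = e^(−0.03)·[0.3261·0.0000 + 0.6739·5.5000] = 3.5967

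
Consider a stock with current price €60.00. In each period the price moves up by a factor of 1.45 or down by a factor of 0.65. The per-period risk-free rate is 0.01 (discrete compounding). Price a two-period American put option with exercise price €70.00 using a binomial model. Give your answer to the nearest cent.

Risk-neutral probability p = (1 + 0.01 − 0.65)/(1.45 − 0.65) = 0.3600/0.8000 = 0.4500
Terminal stock prices: S_uu = 126.2, S_ud = 56.55, S_dd = 25.35
Terminal payoffs (K − S): max(-56.15, 0) = 0, max(13.45, 0) = 13.45, max(44.65, 0) = 44.65
Node u (S = 87): continuation = 1/1.01·[0.4500·0.0000 + 0.5500·13.4500] = 7.3243; exercise value = 0.0000 ≤ continuation, so V_u = 7.3243
Node d (S = 39): continuation = 1/1.01·[0.4500·13.4500 + 0.5500·44.6500] = 30.3069; exercise value = 31.0000 > continuation, so V_d = 31.0000 (exercise)
Node 0 (S = 60): continuation = 1/1.01·[0.4500·7.3243 + 0.5500·31.0000] = 20.1445; exercise value = 10.0000 ≤ continuation, so V_0 = 20.1445

€20.14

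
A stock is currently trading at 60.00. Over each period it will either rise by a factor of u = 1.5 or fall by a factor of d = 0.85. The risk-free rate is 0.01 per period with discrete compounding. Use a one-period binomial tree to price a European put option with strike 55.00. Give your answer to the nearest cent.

Risk-neutral probability p = (1 + 0.01 − 0.85)/(1.5 − 0.85) = 0.1600/0.6500 = 0.2462
Terminal stock prices: S_u = 90, S_d = 51
Terminal payoffs (K − S): max(-35, 0) = 0, max(4, 0) = 4
Node 0 (S = 60): V_0 = 1/1.01·[0.2462·0.0000 + 0.7538·4.0000] = 2.9855

2.99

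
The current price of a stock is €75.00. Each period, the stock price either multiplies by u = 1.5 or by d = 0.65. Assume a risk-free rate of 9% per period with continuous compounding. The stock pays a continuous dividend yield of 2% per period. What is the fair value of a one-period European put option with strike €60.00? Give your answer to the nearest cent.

€5.17

Per-period risk-free factor R = e^0.09 = 1.0942; dividend-adjusted growth = e^(0.09−0.02) = 1.0725.
Risk-neutral probability p = (1.0725 − 0.65)/(1.5 − 0.65) = 0.4225/0.8500 = 0.4971
Terminal stock prices: S_u = 112.5, S_d = 48.75
Terminal payoffs (K − S): max(-52.5, 0) = 0, max(11.25, 0) = 11.25
Node 0 (S = 75): V_0 = e^(−0.09)·[0.4971·0.0000 + 0.5029·11.2500] = 5.1710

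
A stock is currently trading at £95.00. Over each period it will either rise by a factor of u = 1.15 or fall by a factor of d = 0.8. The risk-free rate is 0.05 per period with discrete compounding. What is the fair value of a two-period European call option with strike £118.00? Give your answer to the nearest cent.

Risk-neutral probability p = (1 + 0.05 − 0.8)/(1.15 − 0.8) = 0.2500/0.3500 = 0.7143
Terminal stock prices: S_uu = 125.6, S_ud = 87.4, S_dd = 60.8
Terminal payoffs (S − K): max(7.637, 0) = 7.637, max(-30.6, 0) = 0, max(-57.2, 0) = 0
Node u (S = 109.2): V_u = 1/1.05·[0.7143·7.6375 + 0.2857·0.0000] = 5.1956
Node d (S = 76): V_d = 1/1.05·[0.7143·0.0000 + 0.2857·0.0000] = 0.0000
Node 0 (S = 95): V_0 = 1/1.05·[0.7143·5.1956 + 0.2857·0.0000] = 3.5344

£3.53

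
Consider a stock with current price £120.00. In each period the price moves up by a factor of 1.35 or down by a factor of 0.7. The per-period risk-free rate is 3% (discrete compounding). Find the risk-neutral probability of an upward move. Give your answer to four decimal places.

p = 0.5077

Risk-neutral probability p = (1 + 0.03 − 0.7)/(1.35 − 0.7) = 0.3300/0.6500 = 0.5077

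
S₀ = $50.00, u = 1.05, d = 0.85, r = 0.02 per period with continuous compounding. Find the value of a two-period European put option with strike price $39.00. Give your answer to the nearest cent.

Risk-neutral probability p = (e^0.02 − 0.85)/(1.05 − 0.85) = 0.1702/0.2000 = 0.8510
Terminal stock prices: S_uu = 55.12, S_ud = 44.62, S_dd = 36.12
Terminal payoffs (K − S): max(-16.12, 0) = 0, max(-5.625, 0) = 0, max(2.875, 0) = 2.875
Node u (S = 52.5): V_u = e^(−0.02)·[0.8510·0.0000 + 0.1490·0.0000] = 0.0000
Node d (S = 42.5): V_d = e^(−0.02)·[0.8510·0.0000 + 0.1490·2.8750] = 0.4199
Node 0 (S = 50): V_0 = e^(−0.02)·[0.8510·0.0000 + 0.1490·0.4199] = 0.0613

$0.06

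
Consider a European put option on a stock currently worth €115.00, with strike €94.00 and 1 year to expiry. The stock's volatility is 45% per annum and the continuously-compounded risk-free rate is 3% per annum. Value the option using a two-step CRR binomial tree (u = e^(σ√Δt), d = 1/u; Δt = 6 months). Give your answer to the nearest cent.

CRR parameters: u = e^(σ√Δt) = e^(0.45·√0.5) = 1.3746, d = 1/u = 0.7275
Per-period rate: rΔt = 0.03·0.5 = 0.015, so R = e^0.015 = 1.0151
Risk-neutral probability p = (e^0.015 − 0.7275)/(1.3746 − 0.7275) = 0.2877/0.6472 = 0.4445
Terminal stock prices: S_uu = 217.3, S_ud = 115, S_dd = 60.86
Terminal payoffs (K − S): max(-123.3, 0) = 0, max(-21, 0) = 0, max(33.14, 0) = 33.14
Node u (S = 158.1): V_u = e^(−0.015)·[0.4445·0.0000 + 0.5555·0.0000] = 0.0000
Node d (S = 83.66): V_d = e^(−0.015)·[0.4445·0.0000 + 0.5555·33.1424] = 18.1376
Node 0 (S = 115): V_0 = e^(−0.015)·[0.4445·0.0000 + 0.5555·18.1376] = 9.9260

€9.93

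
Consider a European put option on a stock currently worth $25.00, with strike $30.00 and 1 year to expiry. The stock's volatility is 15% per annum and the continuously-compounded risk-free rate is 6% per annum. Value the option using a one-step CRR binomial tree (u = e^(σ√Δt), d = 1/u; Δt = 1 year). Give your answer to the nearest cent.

$3.25

CRR parameters: u = e^(σ√Δt) = e^(0.15·√1) = 1.1618, d = 1/u = 0.8607
Per-period rate: rΔt = 0.06·1 = 0.06, so R = e^0.06 = 1.0618
Risk-neutral probability p = (e^0.06 − 0.8607)/(1.1618 − 0.8607) = 0.2011/0.3011 = 0.6679
Terminal stock prices: S_u = 29.05, S_d = 21.52
Terminal payoffs (K − S): max(0.9541, 0) = 0.9541, max(8.482, 0) = 8.482
Node 0 (S = 25): V_0 = e^(−0.06)·[0.6679·0.9541 + 0.3321·8.4823] = 3.2529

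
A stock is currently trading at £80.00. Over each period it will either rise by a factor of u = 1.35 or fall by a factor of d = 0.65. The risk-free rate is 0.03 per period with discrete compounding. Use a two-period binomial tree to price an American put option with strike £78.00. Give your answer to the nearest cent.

£13.36

Risk-neutral probability p = (1 + 0.03 − 0.65)/(1.35 − 0.65) = 0.3800/0.7000 = 0.5429
Terminal stock prices: S_uu = 145.8, S_ud = 70.2, S_dd = 33.8
Terminal payoffs (K − S): max(-67.8, 0) = 0, max(7.8, 0) = 7.8, max(44.2, 0) = 44.2
Node u (S = 108): continuation = 1/1.03·[0.5429·0.0000 + 0.4571·7.8000] = 3.4619; exercise value = 0.0000 ≤ continuation, so V_u = 3.4619
Node d (S = 52): continuation = 1/1.03·[0.5429·7.8000 + 0.4571·44.2000] = 23.7282; exercise value = 26.0000 > continuation, so V_d = 26.0000 (exercise)
Node 0 (S = 80): continuation = 1/1.03·[0.5429·3.4619 + 0.4571·26.0000] = 13.3641; exercise value = 0.0000 ≤ continuation, so V_0 = 13.3641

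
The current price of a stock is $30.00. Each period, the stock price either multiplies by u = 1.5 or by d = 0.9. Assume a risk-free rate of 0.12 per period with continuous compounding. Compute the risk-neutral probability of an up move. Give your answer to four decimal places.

p = 0.3792

Risk-neutral probability p = (e^0.12 − 0.9)/(1.5 − 0.9) = 0.2275/0.6000 = 0.3792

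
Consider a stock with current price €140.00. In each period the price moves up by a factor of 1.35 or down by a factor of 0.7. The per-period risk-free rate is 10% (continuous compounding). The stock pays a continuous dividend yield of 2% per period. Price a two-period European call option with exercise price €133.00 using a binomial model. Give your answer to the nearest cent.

Per-period risk-free factor R = e^0.1 = 1.1052; dividend-adjusted growth = e^(0.1−0.02) = 1.0833.
Risk-neutral probability p = (1.0833 − 0.7)/(1.35 − 0.7) = 0.3833/0.6500 = 0.5897
Terminal stock prices: S_uu = 255.2, S_ud = 132.3, S_dd = 68.6
Terminal payoffs (S − K): max(122.2, 0) = 122.2, max(-0.7, 0) = 0, max(-64.4, 0) = 0
Node u (S = 189): V_u = e^(−0.1)·[0.5897·122.1500 + 0.4103·0.0000] = 65.1741
Node d (S = 98): V_d = e^(−0.1)·[0.5897·0.0000 + 0.4103·0.0000] = 0.0000
Node 0 (S = 140): V_0 = e^(−0.1)·[0.5897·65.1741 + 0.4103·0.0000] = 34.7741

€34.77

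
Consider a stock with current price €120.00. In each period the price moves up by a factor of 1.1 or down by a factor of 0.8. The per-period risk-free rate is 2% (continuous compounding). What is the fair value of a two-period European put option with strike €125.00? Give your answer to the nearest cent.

€10.55

Risk-neutral probability p = (e^0.02 − 0.8)/(1.1 − 0.8) = 0.2202/0.3000 = 0.7340
Terminal stock prices: S_uu = 145.2, S_ud = 105.6, S_dd = 76.8
Terminal payoffs (K − S): max(-20.2, 0) = 0, max(19.4, 0) = 19.4, max(48.2, 0) = 48.2
Node u (S = 132): V_u = e^(−0.02)·[0.7340·0.0000 + 0.2660·19.4000] = 5.0581
Node d (S = 96): V_d = e^(−0.02)·[0.7340·19.4000 + 0.2660·48.2000] = 26.5248
Node 0 (S = 120): V_0 = e^(−0.02)·[0.7340·5.0581 + 0.2660·26.5248] = 10.5550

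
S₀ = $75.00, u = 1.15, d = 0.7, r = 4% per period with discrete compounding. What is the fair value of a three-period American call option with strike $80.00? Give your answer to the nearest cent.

$13.06

Risk-neutral probability p = (1 + 0.04 − 0.7)/(1.15 − 0.7) = 0.3400/0.4500 = 0.7556
Terminal stock prices: S_uuu = 114.1, S_uud = 69.43, S_udd = 42.26, S_ddd = 25.72
Terminal payoffs (S − K): max(34.07, 0) = 34.07, max(-10.57, 0) = 0, max(-37.74, 0) = 0, max(-54.28, 0) = 0
Node uu (S = 99.19): continuation = 1/1.04·[0.7556·34.0656 + 0.2444·0.0000] = 24.7485; exercise value = 19.1875 ≤ continuation, so V_uu = 24.7485
Node ud (S = 60.37): continuation = 1/1.04·[0.7556·0.0000 + 0.2444·0.0000] = 0.0000; exercise value = 0.0000 ≤ continuation, so V_ud = 0.0000
Node dd (S = 36.75): continuation = 1/1.04·[0.7556·0.0000 + 0.2444·0.0000] = 0.0000; exercise value = 0.0000 ≤ continuation, so V_dd = 0.0000
Node u (S = 86.25): continuation = 1/1.04·[0.7556·24.7485 + 0.2444·0.0000] = 17.9797; exercise value = 6.2500 ≤ continuation, so V_u = 17.9797
Node d (S = 52.5): continuation = 1/1.04·[0.7556·0.0000 + 0.2444·0.0000] = 0.0000; exercise value = 0.0000 ≤ continuation, so V_d = 0.0000
Node 0 (S = 75): continuation = 1/1.04·[0.7556·17.9797 + 0.2444·0.0000] = 13.0622; exercise value = 0.0000 ≤ continuation, so V_0 = 13.0622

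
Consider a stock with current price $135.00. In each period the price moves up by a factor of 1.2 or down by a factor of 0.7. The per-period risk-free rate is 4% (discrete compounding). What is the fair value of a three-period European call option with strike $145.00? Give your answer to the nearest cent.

$24.68

Risk-neutral probability p = (1 + 0.04 − 0.7)/(1.2 − 0.7) = 0.3400/0.5000 = 0.6800
Terminal stock prices: S_uuu = 233.3, S_uud = 136.1, S_udd = 79.38, S_ddd = 46.3
Terminal payoffs (S − K): max(88.28, 0) = 88.28, max(-8.92, 0) = 0, max(-65.62, 0) = 0, max(-98.7, 0) = 0
Node uu (S = 194.4): V_uu = 1/1.04·[0.6800·88.2800 + 0.3200·0.0000] = 57.7215
Node ud (S = 113.4): V_ud = 1/1.04·[0.6800·0.0000 + 0.3200·0.0000] = 0.0000
Node dd (S = 66.15): V_dd = 1/1.04·[0.6800·0.0000 + 0.3200·0.0000] = 0.0000
Node u (S = 162): V_u = 1/1.04·[0.6800·57.7215 + 0.3200·0.0000] = 37.7410
Node d (S = 94.5): V_d = 1/1.04·[0.6800·0.0000 + 0.3200·0.0000] = 0.0000
Node 0 (S = 135): V_0 = 1/1.04·[0.6800·37.7410 + 0.3200·0.0000] = 24.6768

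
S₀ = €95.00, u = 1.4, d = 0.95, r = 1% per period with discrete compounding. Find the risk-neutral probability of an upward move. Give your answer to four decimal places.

p = 0.1333

Risk-neutral probability p = (1 + 0.01 − 0.95)/(1.4 − 0.95) = 0.0600/0.4500 = 0.1333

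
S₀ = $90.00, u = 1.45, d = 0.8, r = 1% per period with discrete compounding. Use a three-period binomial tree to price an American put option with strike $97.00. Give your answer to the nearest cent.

$21.57

Risk-neutral probability p = (1 + 0.01 − 0.8)/(1.45 − 0.8) = 0.2100/0.6500 = 0.3231
Terminal stock prices: S_uuu = 274.4, S_uud = 151.4, S_udd = 83.52, S_ddd = 46.08
Terminal payoffs (K − S): max(-177.4, 0) = 0, max(-54.38, 0) = 0, max(13.48, 0) = 13.48, max(50.92, 0) = 50.92
Node uu (S = 189.2): continuation = 1/1.01·[0.3231·0.0000 + 0.6769·0.0000] = 0.0000; exercise value = 0.0000 ≤ continuation, so V_uu = 0.0000
Node ud (S = 104.4): continuation = 1/1.01·[0.3231·0.0000 + 0.6769·13.4800] = 9.0346; exercise value = 0.0000 ≤ continuation, so V_ud = 9.0346
Node dd (S = 57.6): continuation = 1/1.01·[0.3231·13.4800 + 0.6769·50.9200] = 38.4396; exercise value = 39.4000 > continuation, so V_dd = 39.4000 (exercise)
Node u (S = 130.5): continuation = 1/1.01·[0.3231·0.0000 + 0.6769·9.0346] = 6.0552; exercise value = 0.0000 ≤ continuation, so V_u = 6.0552
Node d (S = 72): continuation = 1/1.01·[0.3231·9.0346 + 0.6769·39.4000] = 29.2967; exercise value = 25.0000 ≤ continuation, so V_d = 29.2967
Node 0 (S = 90): continuation = 1/1.01·[0.3231·6.0552 + 0.6769·29.2967] = 21.5722; exercise value = 7.0000 ≤ continuation, so V_0 = 21.5722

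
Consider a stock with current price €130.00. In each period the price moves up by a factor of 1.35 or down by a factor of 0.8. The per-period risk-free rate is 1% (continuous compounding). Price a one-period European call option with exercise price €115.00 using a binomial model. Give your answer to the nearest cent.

€22.88

Risk-neutral probability p = (e^0.01 − 0.8)/(1.35 − 0.8) = 0.2101/0.5500 = 0.3819
Terminal stock prices: S_u = 175.5, S_d = 104
Terminal payoffs (S − K): max(60.5, 0) = 60.5, max(-11, 0) = 0
Node 0 (S = 130): V_0 = e^(−0.01)·[0.3819·60.5000 + 0.6181·0.0000] = 22.8756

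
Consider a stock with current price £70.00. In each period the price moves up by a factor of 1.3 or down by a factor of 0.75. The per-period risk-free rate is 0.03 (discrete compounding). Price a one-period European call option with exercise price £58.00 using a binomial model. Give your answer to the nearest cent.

£16.31

Risk-neutral probability p = (1 + 0.03 − 0.75)/(1.3 − 0.75) = 0.2800/0.5500 = 0.5091
Terminal stock prices: S_u = 91, S_d = 52.5
Terminal payoffs (S − K): max(33, 0) = 33, max(-5.5, 0) = 0
Node 0 (S = 70): V_0 = 1/1.03·[0.5091·33.0000 + 0.4909·0.0000] = 16.3107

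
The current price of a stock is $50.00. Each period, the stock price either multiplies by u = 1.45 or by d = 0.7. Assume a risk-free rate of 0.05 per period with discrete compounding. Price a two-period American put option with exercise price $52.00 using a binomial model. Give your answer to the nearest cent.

$8.92

Risk-neutral probability p = (1 + 0.05 − 0.7)/(1.45 − 0.7) = 0.3500/0.7500 = 0.4667
Terminal stock prices: S_uu = 105.1, S_ud = 50.75, S_dd = 24.5
Terminal payoffs (K − S): max(-53.12, 0) = 0, max(1.25, 0) = 1.25, max(27.5, 0) = 27.5
Node u (S = 72.5): continuation = 1/1.05·[0.4667·0.0000 + 0.5333·1.2500] = 0.6349; exercise value = 0.0000 ≤ continuation, so V_u = 0.6349
Node d (S = 35): continuation = 1/1.05·[0.4667·1.2500 + 0.5333·27.5000] = 14.5238; exercise value = 17.0000 > continuation, so V_d = 17.0000 (exercise)
Node 0 (S = 50): continuation = 1/1.05·[0.4667·0.6349 + 0.5333·17.0000] = 8.9171; exercise value = 2.0000 ≤ continuation, so V_0 = 8.9171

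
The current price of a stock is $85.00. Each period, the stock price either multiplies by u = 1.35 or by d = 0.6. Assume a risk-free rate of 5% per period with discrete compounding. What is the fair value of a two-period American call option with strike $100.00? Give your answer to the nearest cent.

Risk-neutral probability p = (1 + 0.05 − 0.6)/(1.35 − 0.6) = 0.4500/0.7500 = 0.6000
Terminal stock prices: S_uu = 154.9, S_ud = 68.85, S_dd = 30.6
Terminal payoffs (S − K): max(54.91, 0) = 54.91, max(-31.15, 0) = 0, max(-69.4, 0) = 0
Node u (S = 114.8): continuation = 1/1.05·[0.6000·54.9125 + 0.4000·0.0000] = 31.3786; exercise value = 14.7500 ≤ continuation, so V_u = 31.3786
Node d (S = 51): continuation = 1/1.05·[0.6000·0.0000 + 0.4000·0.0000] = 0.0000; exercise value = 0.0000 ≤ continuation, so V_d = 0.0000
Node 0 (S = 85): continuation = 1/1.05·[0.6000·31.3786 + 0.4000·0.0000] = 17.9306; exercise value = 0.0000 ≤ continuation, so V_0 = 17.9306

$17.93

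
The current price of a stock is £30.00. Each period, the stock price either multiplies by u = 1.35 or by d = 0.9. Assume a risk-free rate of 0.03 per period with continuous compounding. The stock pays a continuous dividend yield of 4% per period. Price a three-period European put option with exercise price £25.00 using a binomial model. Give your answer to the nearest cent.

£1.46

Per-period risk-free factor R = e^0.03 = 1.0305; dividend-adjusted growth = e^(0.03−0.04) = 0.9900.
Risk-neutral probability p = (0.9900 − 0.9)/(1.35 − 0.9) = 0.0900/0.4500 = 0.2001
Terminal stock prices: S_uuu = 73.81, S_uud = 49.21, S_udd = 32.8, S_ddd = 21.87
Terminal payoffs (K − S): max(-48.81, 0) = 0, max(-24.21, 0) = 0, max(-7.805, 0) = 0, max(3.13, 0) = 3.13
Node uu (S = 54.68): V_uu = e^(−0.03)·[0.2001·0.0000 + 0.7999·0.0000] = 0.0000
Node ud (S = 36.45): V_ud = e^(−0.03)·[0.2001·0.0000 + 0.7999·0.0000] = 0.0000
Node dd (S = 24.3): V_dd = e^(−0.03)·[0.2001·0.0000 + 0.7999·3.1300] = 2.4297
Node u (S = 40.5): V_u = e^(−0.03)·[0.2001·0.0000 + 0.7999·0.0000] = 0.0000
Node d (S = 27): V_d = e^(−0.03)·[0.2001·0.0000 + 0.7999·2.4297] = 1.8860
Node 0 (S = 30): V_0 = e^(−0.03)·[0.2001·0.0000 + 0.7999·1.8860] = 1.4640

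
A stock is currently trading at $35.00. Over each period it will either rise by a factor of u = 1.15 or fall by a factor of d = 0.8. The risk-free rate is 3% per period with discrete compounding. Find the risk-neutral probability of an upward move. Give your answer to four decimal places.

p = 0.6571

Risk-neutral probability p = (1 + 0.03 − 0.8)/(1.15 − 0.8) = 0.2300/0.3500 = 0.6571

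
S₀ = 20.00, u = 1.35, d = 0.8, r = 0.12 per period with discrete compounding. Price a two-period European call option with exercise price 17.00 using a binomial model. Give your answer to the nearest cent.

7.03

Risk-neutral probability p = (1 + 0.12 − 0.8)/(1.35 − 0.8) = 0.3200/0.5500 = 0.5818
Terminal stock prices: S_uu = 36.45, S_ud = 21.6, S_dd = 12.8
Terminal payoffs (S − K): max(19.45, 0) = 19.45, max(4.6, 0) = 4.6, max(-4.2, 0) = 0
Node u (S = 27): V_u = 1/1.12·[0.5818·19.4500 + 0.4182·4.6000] = 11.8214
Node d (S = 16): V_d = 1/1.12·[0.5818·4.6000 + 0.4182·0.0000] = 2.3896
Node 0 (S = 20): V_0 = 1/1.12·[0.5818·11.8214 + 0.4182·2.3896] = 7.0332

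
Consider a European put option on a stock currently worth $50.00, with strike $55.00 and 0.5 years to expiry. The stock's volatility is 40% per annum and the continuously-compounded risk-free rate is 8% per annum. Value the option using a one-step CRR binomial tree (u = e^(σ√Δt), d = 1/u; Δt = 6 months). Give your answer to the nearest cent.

$8.30

CRR parameters: u = e^(σ√Δt) = e^(0.4·√0.5) = 1.3269, d = 1/u = 0.7536
Per-period rate: rΔt = 0.08·0.5 = 0.04, so R = e^0.04 = 1.0408
Risk-neutral probability p = (e^0.04 − 0.7536)/(1.3269 − 0.7536) = 0.2872/0.5733 = 0.5009
Terminal stock prices: S_u = 66.34, S_d = 37.68
Terminal payoffs (K − S): max(-11.34, 0) = 0, max(17.32, 0) = 17.32
Node 0 (S = 50): V_0 = e^(−0.04)·[0.5009·0.0000 + 0.4991·17.3181] = 8.3037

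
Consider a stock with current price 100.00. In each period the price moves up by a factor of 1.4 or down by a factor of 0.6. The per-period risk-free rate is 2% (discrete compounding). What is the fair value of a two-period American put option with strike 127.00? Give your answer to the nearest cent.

Risk-neutral probability p = (1 + 0.02 − 0.6)/(1.4 − 0.6) = 0.4200/0.8000 = 0.5250
Terminal stock prices: S_uu = 196, S_ud = 84, S_dd = 36
Terminal payoffs (K − S): max(-69, 0) = 0, max(43, 0) = 43, max(91, 0) = 91
Node u (S = 140): continuation = 1/1.02·[0.5250·0.0000 + 0.4750·43.0000] = 20.0245; exercise value = 0.0000 ≤ continuation, so V_u = 20.0245
Node d (S = 60): continuation = 1/1.02·[0.5250·43.0000 + 0.4750·91.0000] = 64.5098; exercise value = 67.0000 > continuation, so V_d = 67.0000 (exercise)
Node 0 (S = 100): continuation = 1/1.02·[0.5250·20.0245 + 0.4750·67.0000] = 41.5077; exercise value = 27.0000 ≤ continuation, so V_0 = 41.5077

41.51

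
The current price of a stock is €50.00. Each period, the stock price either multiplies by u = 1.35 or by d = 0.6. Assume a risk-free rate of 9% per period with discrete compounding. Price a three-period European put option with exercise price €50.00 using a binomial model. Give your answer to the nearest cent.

€5.94

Risk-neutral probability p = (1 + 0.09 − 0.6)/(1.35 − 0.6) = 0.4900/0.7500 = 0.6533
Terminal stock prices: S_uuu = 123, S_uud = 54.68, S_udd = 24.3, S_ddd = 10.8
Terminal payoffs (K − S): max(-73.02, 0) = 0, max(-4.675, 0) = 0, max(25.7, 0) = 25.7, max(39.2, 0) = 39.2
Node uu (S = 91.13): V_uu = 1/1.09·[0.6533·0.0000 + 0.3467·0.0000] = 0.0000
Node ud (S = 40.5): V_ud = 1/1.09·[0.6533·0.0000 + 0.3467·25.7000] = 8.1737
Node dd (S = 18): V_dd = 1/1.09·[0.6533·25.7000 + 0.3467·39.2000] = 27.8716
Node u (S = 67.5): V_u = 1/1.09·[0.6533·0.0000 + 0.3467·8.1737] = 2.5996
Node d (S = 30): V_d = 1/1.09·[0.6533·8.1737 + 0.3467·27.8716] = 13.7636
Node 0 (S = 50): V_0 = 1/1.09·[0.6533·2.5996 + 0.3467·13.7636] = 5.9356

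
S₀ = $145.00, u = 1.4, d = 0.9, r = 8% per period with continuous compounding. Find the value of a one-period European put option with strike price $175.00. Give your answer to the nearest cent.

$26.02

Risk-neutral probability p = (e^0.08 − 0.9)/(1.4 − 0.9) = 0.1833/0.5000 = 0.3666
Terminal stock prices: S_u = 203, S_d = 130.5
Terminal payoffs (K − S): max(-28, 0) = 0, max(44.5, 0) = 44.5
Node 0 (S = 145): V_0 = e^(−0.08)·[0.3666·0.0000 + 0.6334·44.5000] = 26.0203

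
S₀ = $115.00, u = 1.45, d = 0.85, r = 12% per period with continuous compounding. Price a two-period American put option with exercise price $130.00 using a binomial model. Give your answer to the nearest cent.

$15.37

Risk-neutral probability p = (e^0.12 − 0.85)/(1.45 − 0.85) = 0.2775/0.6000 = 0.4625
Terminal stock prices: S_uu = 241.8, S_ud = 141.7, S_dd = 83.09
Terminal payoffs (K − S): max(-111.8, 0) = 0, max(-11.74, 0) = 0, max(46.91, 0) = 46.91
Node u (S = 166.8): continuation = e^(−0.12)·[0.4625·0.0000 + 0.5375·0.0000] = 0.0000; exercise value = 0.0000 ≤ continuation, so V_u = 0.0000
Node d (S = 97.75): continuation = e^(−0.12)·[0.4625·0.0000 + 0.5375·46.9125] = 22.3643; exercise value = 32.2500 > continuation, so V_d = 32.2500 (exercise)
Node 0 (S = 115): continuation = e^(−0.12)·[0.4625·0.0000 + 0.5375·32.2500] = 15.3744; exercise value = 15.0000 ≤ continuation, so V_0 = 15.3744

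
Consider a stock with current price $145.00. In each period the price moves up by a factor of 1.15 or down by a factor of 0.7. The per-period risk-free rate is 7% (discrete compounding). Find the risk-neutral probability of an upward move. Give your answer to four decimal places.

Risk-neutral probability p = (1 + 0.07 − 0.7)/(1.15 − 0.7) = 0.3700/0.4500 = 0.8222

p = 0.8222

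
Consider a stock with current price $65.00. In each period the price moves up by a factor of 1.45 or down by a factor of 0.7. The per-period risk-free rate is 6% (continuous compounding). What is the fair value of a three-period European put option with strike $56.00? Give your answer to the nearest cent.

$7.08

Risk-neutral probability p = (e^0.06 − 0.7)/(1.45 − 0.7) = 0.3618/0.7500 = 0.4824
Terminal stock prices: S_uuu = 198.2, S_uud = 95.66, S_udd = 46.18, S_ddd = 22.29
Terminal payoffs (K − S): max(-142.2, 0) = 0, max(-39.66, 0) = 0, max(9.818, 0) = 9.818, max(33.71, 0) = 33.71
Node uu (S = 136.7): V_uu = e^(−0.06)·[0.4824·0.0000 + 0.5176·0.0000] = 0.0000
Node ud (S = 65.97): V_ud = e^(−0.06)·[0.4824·0.0000 + 0.5176·9.8175] = 4.7852
Node dd (S = 31.85): V_dd = e^(−0.06)·[0.4824·9.8175 + 0.5176·33.7050] = 20.8888
Node u (S = 94.25): V_u = e^(−0.06)·[0.4824·0.0000 + 0.5176·4.7852] = 2.3323
Node d (S = 45.5): V_d = e^(−0.06)·[0.4824·4.7852 + 0.5176·20.8888] = 12.3556
Node 0 (S = 65): V_0 = e^(−0.06)·[0.4824·2.3323 + 0.5176·12.3556] = 7.0820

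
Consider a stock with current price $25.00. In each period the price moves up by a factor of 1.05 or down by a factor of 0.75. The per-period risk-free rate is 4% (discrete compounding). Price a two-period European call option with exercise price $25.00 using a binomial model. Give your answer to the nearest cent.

$2.21

Risk-neutral probability p = (1 + 0.04 − 0.75)/(1.05 − 0.75) = 0.2900/0.3000 = 0.9667
Terminal stock prices: S_uu = 27.56, S_ud = 19.69, S_dd = 14.06
Terminal payoffs (S − K): max(2.562, 0) = 2.562, max(-5.312, 0) = 0, max(-10.94, 0) = 0
Node u (S = 26.25): V_u = 1/1.04·[0.9667·2.5625 + 0.0333·0.0000] = 2.3818
Node d (S = 18.75): V_d = 1/1.04·[0.9667·0.0000 + 0.0333·0.0000] = 0.0000
Node 0 (S = 25): V_0 = 1/1.04·[0.9667·2.3818 + 0.0333·0.0000] = 2.2139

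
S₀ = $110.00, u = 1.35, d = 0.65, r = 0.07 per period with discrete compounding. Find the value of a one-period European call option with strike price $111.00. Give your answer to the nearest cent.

Risk-neutral probability p = (1 + 0.07 − 0.65)/(1.35 − 0.65) = 0.4200/0.7000 = 0.6000
Terminal stock prices: S_u = 148.5, S_d = 71.5
Terminal payoffs (S − K): max(37.5, 0) = 37.5, max(-39.5, 0) = 0
Node 0 (S = 110): V_0 = 1/1.07·[0.6000·37.5000 + 0.4000·0.0000] = 21.0280

$21.03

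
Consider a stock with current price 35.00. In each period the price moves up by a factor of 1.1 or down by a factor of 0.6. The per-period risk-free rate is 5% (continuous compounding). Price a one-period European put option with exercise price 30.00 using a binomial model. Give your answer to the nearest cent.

Risk-neutral probability p = (e^0.05 − 0.6)/(1.1 − 0.6) = 0.4513/0.5000 = 0.9025
Terminal stock prices: S_u = 38.5, S_d = 21
Terminal payoffs (K − S): max(-8.5, 0) = 0, max(9, 0) = 9
Node 0 (S = 35): V_0 = e^(−0.05)·[0.9025·0.0000 + 0.0975·9.0000] = 0.8343

0.83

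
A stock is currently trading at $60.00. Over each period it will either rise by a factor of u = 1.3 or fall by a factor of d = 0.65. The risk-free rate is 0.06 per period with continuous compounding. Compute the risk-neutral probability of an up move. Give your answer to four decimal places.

p = 0.6336

Risk-neutral probability p = (e^0.06 − 0.65)/(1.3 − 0.65) = 0.4118/0.6500 = 0.6336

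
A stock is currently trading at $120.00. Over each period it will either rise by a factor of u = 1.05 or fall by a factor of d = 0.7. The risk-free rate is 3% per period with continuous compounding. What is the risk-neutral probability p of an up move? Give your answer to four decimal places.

Risk-neutral probability p = (e^0.03 − 0.7)/(1.05 − 0.7) = 0.3305/0.3500 = 0.9442

p = 0.9442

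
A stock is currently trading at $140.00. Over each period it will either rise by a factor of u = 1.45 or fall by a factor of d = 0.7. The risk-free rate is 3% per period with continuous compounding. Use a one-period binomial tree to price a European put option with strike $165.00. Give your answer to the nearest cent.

$36.37

Risk-neutral probability p = (e^0.03 − 0.7)/(1.45 − 0.7) = 0.3305/0.7500 = 0.4406
Terminal stock prices: S_u = 203, S_d = 98
Terminal payoffs (K − S): max(-38, 0) = 0, max(67, 0) = 67
Node 0 (S = 140): V_0 = e^(−0.03)·[0.4406·0.0000 + 0.5594·67.0000] = 36.3717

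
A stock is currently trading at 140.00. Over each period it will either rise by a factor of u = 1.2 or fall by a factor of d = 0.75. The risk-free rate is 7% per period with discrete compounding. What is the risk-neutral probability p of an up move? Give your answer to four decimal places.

p = 0.7111

Risk-neutral probability p = (1 + 0.07 − 0.75)/(1.2 − 0.75) = 0.3200/0.4500 = 0.7111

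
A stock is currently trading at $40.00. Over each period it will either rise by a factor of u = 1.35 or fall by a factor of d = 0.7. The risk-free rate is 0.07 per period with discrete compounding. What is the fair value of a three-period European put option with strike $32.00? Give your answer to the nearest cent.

Risk-neutral probability p = (1 + 0.07 − 0.7)/(1.35 − 0.7) = 0.3700/0.6500 = 0.5692
Terminal stock prices: S_uuu = 98.42, S_uud = 51.03, S_udd = 26.46, S_ddd = 13.72
Terminal payoffs (K − S): max(-66.42, 0) = 0, max(-19.03, 0) = 0, max(5.54, 0) = 5.54, max(18.28, 0) = 18.28
Node uu (S = 72.9): V_uu = 1/1.07·[0.5692·0.0000 + 0.4308·0.0000] = 0.0000
Node ud (S = 37.8): V_ud = 1/1.07·[0.5692·0.0000 + 0.4308·5.5400] = 2.2303
Node dd (S = 19.6): V_dd = 1/1.07·[0.5692·5.5400 + 0.4308·18.2800] = 10.3065
Node u (S = 54): V_u = 1/1.07·[0.5692·0.0000 + 0.4308·2.2303] = 0.8979
Node d (S = 28): V_d = 1/1.07·[0.5692·2.2303 + 0.4308·10.3065] = 5.3358
Node 0 (S = 40): V_0 = 1/1.07·[0.5692·0.8979 + 0.4308·5.3358] = 2.6258

$2.63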